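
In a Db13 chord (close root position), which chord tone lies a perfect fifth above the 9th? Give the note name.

Bb

Db13 (Db dominant thirteenth): Db F Ab Cb Eb Bb.
The 9th is Eb. A perfect fifth above Eb is Bb.
Bb is the chord's 13th.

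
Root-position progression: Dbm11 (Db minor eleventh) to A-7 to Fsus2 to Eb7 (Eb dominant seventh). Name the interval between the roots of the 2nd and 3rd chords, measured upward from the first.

m6

The roots are A and F.
A up to F is 8 semitones, a half step narrower than a major sixth, so the interval is minor.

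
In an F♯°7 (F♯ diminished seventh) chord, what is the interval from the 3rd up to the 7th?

F♯dim7 is spelled F♯, A, C, E♭.
3rd = A; 7th = E♭.
A up to E♭ is 6 semitones, a half step narrower than a perfect fifth, so the interval is diminished.

diminished fifth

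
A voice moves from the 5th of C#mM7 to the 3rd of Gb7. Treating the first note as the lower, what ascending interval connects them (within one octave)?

C#mM7 has G# as its 5th, and Gb7 has Bb as its 3rd.
From G# to Bb: 2 semitones over a third = diminished.

diminished 3rd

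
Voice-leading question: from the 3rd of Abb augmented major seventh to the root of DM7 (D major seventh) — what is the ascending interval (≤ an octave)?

augmented 2nd

Abb augmented major seventh has Cb as its 3rd, and DM7 (D major seventh) has D as its root.
Cb up to D is 3 semitones, a half step wider than a major second, so the interval is augmented.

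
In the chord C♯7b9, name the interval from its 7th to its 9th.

minor third

The chord tones of C♯ dominant seventh flat nine are C♯ E♯ G♯ B D.
So we need the interval from B up to D.
B up to D is 3 semitones, a half step narrower than a major third, so the interval is minor.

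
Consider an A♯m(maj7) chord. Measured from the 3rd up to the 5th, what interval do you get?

major 3rd

A♯ minor-major seventh: A♯–C♯–E♯–G𝄪.
The 3rd is C♯ and the 5th is E♯.
Counting 3 letters and 4 half steps from C♯ gives a major third.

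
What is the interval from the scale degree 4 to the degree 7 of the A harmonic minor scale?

augmented fourth

A harmonic minor: A B C D E F G#.
Scale degree 4 = D; 7th degree = G#.
D up to G# is 6 semitones, a half step wider than a perfect fourth, so the interval is augmented.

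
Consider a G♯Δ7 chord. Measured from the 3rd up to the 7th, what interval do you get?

perfect fifth

G♯Δ7: G♯, B♯, D♯, F𝄪.
That puts B♯ below F𝄪.
Counting 5 letters and 7 half steps from B♯ gives a perfect fifth.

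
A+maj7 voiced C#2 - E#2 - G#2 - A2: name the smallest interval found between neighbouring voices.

minor 2nd

Adjacent intervals: C#2→E#2 = major third; E#2→G#2 = minor third; G#2→A2 = minor second.
The smallest is G#2 to A2, a minor second (1 semitone).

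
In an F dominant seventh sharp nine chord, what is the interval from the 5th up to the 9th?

The chord tones of F7#9 (F dominant seventh sharp nine) are F–A–C–Eb–G#.
That puts C below G#.
From C to G#: 8 semitones over a fifth = augmented.

A5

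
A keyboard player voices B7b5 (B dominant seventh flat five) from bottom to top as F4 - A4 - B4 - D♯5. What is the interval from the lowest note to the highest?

augmented 6th

The outer voices are F4 and D♯5.
6 letter names make it a sixth; at 10 semitones (a half step wider than major) the quality is augmented.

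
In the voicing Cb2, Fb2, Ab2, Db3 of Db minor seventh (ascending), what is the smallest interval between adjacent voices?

major third

Adjacent intervals: Cb2→Fb2 = perfect fourth; Fb2→Ab2 = major third; Ab2→Db3 = perfect fourth.
The smallest is Fb2 to Ab2, a major third (4 semitones).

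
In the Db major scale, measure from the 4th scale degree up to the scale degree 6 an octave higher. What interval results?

Db major: Db Eb F Gb Ab Bb C.
4th scale degree = Gb; 6th degree (up an octave) = Bb.
Counting 10 letters and 16 half steps from Gb gives a major tenth.

major tenth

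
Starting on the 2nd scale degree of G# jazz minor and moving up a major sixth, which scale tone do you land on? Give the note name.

The scale is G# A# B C# D# E# F##.
The 2nd scale degree is A#; a major sixth above that is F## — scale degree 7.

F##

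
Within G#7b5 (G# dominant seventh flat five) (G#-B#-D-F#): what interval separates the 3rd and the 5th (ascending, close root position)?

That puts B# below D.
B# up to D is 2 semitones, a whole step narrower than a major third, so the interval is diminished.

diminished third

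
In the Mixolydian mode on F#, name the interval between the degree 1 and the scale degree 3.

major third

The scale runs F# G# A# B C# D# E.
Degree 1 = F#; scale degree 3 = A#.
From F# to A# is 4 semitones, exactly the major third.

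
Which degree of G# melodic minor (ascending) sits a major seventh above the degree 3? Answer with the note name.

A#

The scale is G# A# B C# D# E# F##.
The degree 3 is B; a major seventh above that is A# — scale degree 2.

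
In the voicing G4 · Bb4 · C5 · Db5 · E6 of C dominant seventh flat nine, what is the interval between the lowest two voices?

minor third

Those voices are G4 and Bb4.
G up to Bb is 3 semitones, a half step narrower than a major third, so the interval is minor.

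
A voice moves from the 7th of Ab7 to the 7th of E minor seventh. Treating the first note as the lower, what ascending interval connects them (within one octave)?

augmented fifth

The 7th of Ab7 is Gb; the 7th of E minor seventh is D.
From Gb to D: 8 semitones over a fifth = augmented.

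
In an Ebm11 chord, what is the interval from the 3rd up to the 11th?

Ebm11 (Eb minor eleventh) is spelled Eb, Gb, Bb, Db, F, Ab.
That puts Gb below Ab.
From Gb to Ab is 14 semitones, exactly the major ninth.

major ninth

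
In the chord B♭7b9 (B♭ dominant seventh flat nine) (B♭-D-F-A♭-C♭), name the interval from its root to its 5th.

So we need the interval from B♭ up to F.
Counting 5 letters and 7 half steps from B♭ gives a perfect fifth.

perfect fifth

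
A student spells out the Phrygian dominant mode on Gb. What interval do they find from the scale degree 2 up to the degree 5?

The scale runs Gb Abb Bb Cb Db Ebb Fb.
That puts Abb below Db.
4 letter names make it a fourth; at 6 semitones (a half step wider than perfect) the quality is augmented.

augmented fourth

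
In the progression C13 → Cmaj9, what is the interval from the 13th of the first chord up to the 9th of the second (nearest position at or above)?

C13 has A as its 13th, and Cmaj9 has D as its 9th.
A up to D spans 4 letter names and 5 semitones — a perfect fourth.

perfect 4th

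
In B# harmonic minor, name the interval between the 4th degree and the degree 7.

augmented fourth

B# harmonic minor: B# C## D# E# F## G# A##.
That puts E# below A##.
4 letter names make it a fourth; at 6 semitones (a half step wider than perfect) the quality is augmented.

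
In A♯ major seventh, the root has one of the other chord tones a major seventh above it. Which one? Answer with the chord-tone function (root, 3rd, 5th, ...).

7th

A♯Δ7 (A♯ major seventh) is spelled A♯-C𝄪-E♯-G𝄪.
The root is A♯. A major seventh above A♯ is G𝄪.
G𝄪 is the chord's 7th.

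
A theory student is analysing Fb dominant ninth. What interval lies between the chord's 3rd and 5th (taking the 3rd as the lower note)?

Spelling the chord: Fb-Ab-Cb-Ebb-Gb.
The 3rd is Ab and the 5th is Cb.
3 letter names make it a third; at 3 semitones (a half step narrower than major) the quality is minor.

minor third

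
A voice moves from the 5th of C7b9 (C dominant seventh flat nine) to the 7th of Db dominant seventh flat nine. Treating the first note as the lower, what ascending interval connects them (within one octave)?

diminished 4th

C7b9 (C dominant seventh flat nine) has G as its 5th, and Db dominant seventh flat nine has Cb as its 7th.
From G to Cb: 4 semitones over a fourth = diminished.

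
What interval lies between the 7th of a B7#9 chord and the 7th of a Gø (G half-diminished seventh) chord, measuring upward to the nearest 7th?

The 7th of B7#9 is A; the 7th of Gø (G half-diminished seventh) is F.
6 letter names make it a sixth; at 8 semitones (a half step narrower than major) the quality is minor.

m6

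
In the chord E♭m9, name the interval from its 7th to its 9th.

major third

E♭m9: E♭, G♭, B♭, D♭, F.
So we need the interval from D♭ up to F.
D♭ up to F spans 3 letter names and 4 semitones — a major third.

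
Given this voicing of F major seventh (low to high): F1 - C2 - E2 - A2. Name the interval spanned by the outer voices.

major 10th

The outer voices are F1 and A2.
F up to A spans 10 letter names and 16 semitones — a major tenth.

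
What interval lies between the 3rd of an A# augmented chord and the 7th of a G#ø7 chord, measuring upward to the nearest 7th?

d4

The 3rd of A# augmented is C##; the 7th of G#ø7 is F#.
4 letter names make it a fourth; at 4 semitones (a half step narrower than perfect) the quality is diminished.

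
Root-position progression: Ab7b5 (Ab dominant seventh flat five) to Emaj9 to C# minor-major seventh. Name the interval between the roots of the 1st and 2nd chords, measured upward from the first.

augmented fifth

The roots are Ab and E.
From Ab to E: 8 semitones over a fifth = augmented.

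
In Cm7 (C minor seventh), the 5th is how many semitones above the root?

7

C-7: C, Eb, G, Bb.
C to G is a perfect fifth: 7 semitones.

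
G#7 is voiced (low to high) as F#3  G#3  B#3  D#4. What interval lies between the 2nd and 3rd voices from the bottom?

Those voices are G#3 and B#3.
From G# to B# is 4 semitones, exactly the major third.

major 3rd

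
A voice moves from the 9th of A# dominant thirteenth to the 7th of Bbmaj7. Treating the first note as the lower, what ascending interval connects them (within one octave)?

The 9th of A# dominant thirteenth is B#; the 7th of Bbmaj7 is A.
B# up to A is 9 semitones, a whole step narrower than a major seventh, so the interval is diminished.

diminished seventh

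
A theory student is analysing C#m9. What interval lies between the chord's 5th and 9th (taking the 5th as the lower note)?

perfect 5th

C# minor ninth is spelled C#-E-G#-B-D#.
5th = G#; 9th = D#.
Counting 5 letters and 7 half steps from G# gives a perfect fifth.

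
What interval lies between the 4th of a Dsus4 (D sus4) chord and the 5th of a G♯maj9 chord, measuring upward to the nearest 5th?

Dsus4 (D sus4) has G as its 4th, and G♯maj9 has D♯ as its 5th.
From G to D♯: 8 semitones over a fifth = augmented.

augmented fifth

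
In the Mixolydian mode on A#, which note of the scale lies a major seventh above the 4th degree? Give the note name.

The scale is A# B# C## D# E# F## G#.
The 4th degree is D#; a major seventh above that is C## — scale degree 3.

C##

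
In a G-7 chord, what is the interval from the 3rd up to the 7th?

Gmin7 is spelled G Bb D F.
3rd = Bb; 7th = F.
From Bb to F is 7 semitones, exactly the perfect fifth.

perfect fifth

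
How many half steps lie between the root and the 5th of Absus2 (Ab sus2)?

7

Absus2: Ab, Bb, Eb.
Ab to Eb is a perfect fifth: 7 semitones.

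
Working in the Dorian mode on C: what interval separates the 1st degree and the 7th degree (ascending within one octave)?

minor seventh

The scale runs C D E♭ F G A B♭.
1st degree = C; degree 7 = B♭.
7 letter names make it a seventh; at 10 semitones (a half step narrower than major) the quality is minor.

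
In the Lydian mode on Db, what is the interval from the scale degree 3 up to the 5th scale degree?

minor third

The scale runs Db Eb F G Ab Bb C.
Scale degree 3 = F; 5th degree = Ab.
3 letter names make it a third; at 3 semitones (a half step narrower than major) the quality is minor.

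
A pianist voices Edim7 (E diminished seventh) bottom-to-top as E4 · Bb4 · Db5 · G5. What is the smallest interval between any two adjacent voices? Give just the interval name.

Adjacent intervals: E4→Bb4 = diminished fifth; Bb4→Db5 = minor third; Db5→G5 = augmented fourth.
The smallest is Bb4 to Db5, a minor third (3 semitones).

m3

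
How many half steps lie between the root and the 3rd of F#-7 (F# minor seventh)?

3

F#m7 (F# minor seventh) is spelled F#-A-C#-E.
F# to A is a minor third: 3 semitones.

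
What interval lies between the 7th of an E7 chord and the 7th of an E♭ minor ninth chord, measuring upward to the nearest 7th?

diminished 8th

The 7th of E7 is D; the 7th of E♭ minor ninth is D♭.
8 letter names make it an octave; at 11 semitones (a half step narrower than perfect) the quality is diminished.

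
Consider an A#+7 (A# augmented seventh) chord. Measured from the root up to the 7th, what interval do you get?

Spelling the chord: A# C## E## G#.
That puts A# below G#.
A# up to G# is 10 semitones, a half step narrower than a major seventh, so the interval is minor.

minor seventh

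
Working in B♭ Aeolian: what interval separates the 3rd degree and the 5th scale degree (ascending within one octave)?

major 3rd

B♭ natural minor: B♭ C D♭ E♭ F G♭ A♭.
So we need the interval from D♭ up to F.
Counting 3 letters and 4 half steps from D♭ gives a major third.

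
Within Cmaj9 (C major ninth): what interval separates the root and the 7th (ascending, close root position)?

M7

C major ninth is spelled C–E–G–B–D.
Root = C; 7th = B.
From C to B is 11 semitones, exactly the major seventh.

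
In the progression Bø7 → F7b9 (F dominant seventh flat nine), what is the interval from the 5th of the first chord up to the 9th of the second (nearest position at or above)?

Bø7 has F as its 5th, and F7b9 (F dominant seventh flat nine) has Gb as its 9th.
From F to Gb: 1 semitone over a second = minor.

minor second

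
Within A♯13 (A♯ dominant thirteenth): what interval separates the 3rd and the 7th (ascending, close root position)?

Spelling the chord: A♯-C𝄪-E♯-G♯-B♯-F𝄪.
3rd = C𝄪; 7th = G♯.
C𝄪 up to G♯ is 6 semitones, a half step narrower than a perfect fifth, so the interval is diminished.
That tritone between 3rd and 7th is what gives the dominant seventh its pull toward resolution.

d5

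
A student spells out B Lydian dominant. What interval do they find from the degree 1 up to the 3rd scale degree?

The scale runs B C♯ D♯ E♯ F♯ G♯ A.
Degree 1 = B; 3rd degree = D♯.
B up to D♯ spans 3 letter names and 4 semitones — a major third.

major third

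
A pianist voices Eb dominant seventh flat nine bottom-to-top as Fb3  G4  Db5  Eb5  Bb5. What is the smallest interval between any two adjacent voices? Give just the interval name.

Adjacent intervals: Fb3→G4 = augmented ninth; G4→Db5 = diminished fifth; Db5→Eb5 = major second; Eb5→Bb5 = perfect fifth.
The smallest is Db5 to Eb5, a major second (2 semitones).

major second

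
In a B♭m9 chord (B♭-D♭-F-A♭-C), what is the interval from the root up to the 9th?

The root is B♭ and the 9th is C.
B♭ up to C spans 9 letter names and 14 semitones — a major ninth.

M9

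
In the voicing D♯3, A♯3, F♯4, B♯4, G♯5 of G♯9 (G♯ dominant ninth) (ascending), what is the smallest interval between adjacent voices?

Adjacent intervals: D♯3→A♯3 = perfect fifth; A♯3→F♯4 = minor sixth; F♯4→B♯4 = augmented fourth; B♯4→G♯5 = minor sixth.
The smallest is F♯4 to B♯4, an augmented fourth (6 semitones).

augmented fourth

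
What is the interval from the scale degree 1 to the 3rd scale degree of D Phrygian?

The scale runs D E♭ F G A B♭ C.
Scale degree 1 = D; degree 3 = F.
D up to F is 3 semitones, a half step narrower than a major third, so the interval is minor.

m3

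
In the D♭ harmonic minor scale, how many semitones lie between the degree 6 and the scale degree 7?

3

The scale is D♭ E♭ F♭ G♭ A♭ B𝄫 C.
B𝄫 up to C is an augmented second — 3 semitones.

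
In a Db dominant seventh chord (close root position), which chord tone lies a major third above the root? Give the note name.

Db7 is spelled Db F Ab Cb.
The root is Db. A major third above Db is F.
F is the chord's 3rd.

F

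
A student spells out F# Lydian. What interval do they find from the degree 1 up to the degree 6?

The scale runs F# G# A# B# C# D# E#.
That puts F# below D#.
Counting 6 letters and 9 half steps from F# gives a major sixth.

major sixth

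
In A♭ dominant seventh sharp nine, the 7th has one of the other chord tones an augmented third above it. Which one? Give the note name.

B

The chord tones of A♭ dominant seventh sharp nine are A♭, C, E♭, G♭, B.
The 7th is G♭. An augmented third above G♭ is B.
B is the chord's 9th.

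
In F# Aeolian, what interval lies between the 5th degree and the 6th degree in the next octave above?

minor ninth

F# natural minor: F# G# A B C# D E.
5th degree = C#; 6th degree (up an octave) = D.
9 letter names make it a ninth; at 13 semitones (a half step narrower than major) the quality is minor.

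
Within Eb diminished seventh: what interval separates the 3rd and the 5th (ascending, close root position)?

Eb°7 (Eb diminished seventh) is spelled Eb–Gb–Bbb–Dbb.
That puts Gb below Bbb.
3 letter names make it a third; at 3 semitones (a half step narrower than major) the quality is minor.

minor third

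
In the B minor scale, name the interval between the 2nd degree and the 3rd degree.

B natural minor: B C# D E F# G A.
The 2nd degree is C# and the degree 3 is D.
2 letter names make it a second; at 1 semitone (a half step narrower than major) the quality is minor.

m2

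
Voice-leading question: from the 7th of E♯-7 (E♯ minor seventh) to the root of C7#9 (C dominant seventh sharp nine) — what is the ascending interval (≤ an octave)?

diminished seventh

E♯-7 (E♯ minor seventh) has D♯ as its 7th, and C7#9 (C dominant seventh sharp nine) has C as its root.
From D♯ to C: 9 semitones over a seventh = diminished.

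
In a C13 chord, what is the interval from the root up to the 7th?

minor 7th

Spelling the chord: C-E-G-B♭-D-A.
The root is C and the 7th is B♭.
From C to B♭: 10 semitones over a seventh = minor.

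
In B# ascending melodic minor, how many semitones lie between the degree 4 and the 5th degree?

The scale is B# C## D# E# F## G## A##.
E# up to F## is a major second — 2 semitones.

2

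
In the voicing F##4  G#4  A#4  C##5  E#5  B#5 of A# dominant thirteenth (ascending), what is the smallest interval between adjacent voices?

Adjacent intervals: F##4→G#4 = minor second; G#4→A#4 = major second; A#4→C##5 = major third; C##5→E#5 = minor third; E#5→B#5 = perfect fifth.
The smallest is F##4 to G#4, a minor second (1 semitone).

minor 2nd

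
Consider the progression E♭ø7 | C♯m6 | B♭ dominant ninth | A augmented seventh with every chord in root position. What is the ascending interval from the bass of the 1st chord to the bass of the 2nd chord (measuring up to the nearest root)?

augmented 6th

The roots are E♭ and C♯.
6 letter names make it a sixth; at 10 semitones (a half step wider than major) the quality is augmented.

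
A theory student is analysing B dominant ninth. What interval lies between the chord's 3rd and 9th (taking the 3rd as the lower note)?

B9 (B dominant ninth) is spelled B, D#, F#, A, C#.
That puts D# below C#.
From D# to C#: 10 semitones over a seventh = minor.

minor seventh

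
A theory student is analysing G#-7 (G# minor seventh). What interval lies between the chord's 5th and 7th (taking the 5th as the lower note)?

G#min7: G# B D# F#.
The 5th is D# and the 7th is F#.
From D# to F#: 3 semitones over a third = minor.

m3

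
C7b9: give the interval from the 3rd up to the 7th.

Spelling the chord: C–E–G–Bb–Db.
So we need the interval from E up to Bb.
E up to Bb is 6 semitones, a half step narrower than a perfect fifth, so the interval is diminished.

diminished 5th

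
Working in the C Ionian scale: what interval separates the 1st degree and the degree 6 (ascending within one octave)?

Spelling the C Ionian scale: C D E F G A B.
That puts C below A.
From C to A is 9 semitones, exactly the major sixth.

M6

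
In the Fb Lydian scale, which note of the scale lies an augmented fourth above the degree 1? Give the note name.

The scale is Fb Gb Ab Bb Cb Db Eb.
The degree 1 is Fb; an augmented fourth above that is Bb — scale degree 4.

Bb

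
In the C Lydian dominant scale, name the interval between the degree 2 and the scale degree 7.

minor sixth

The scale runs C D E F♯ G A B♭.
The degree 2 is D and the degree 7 is B♭.
From D to B♭: 8 semitones over a sixth = minor.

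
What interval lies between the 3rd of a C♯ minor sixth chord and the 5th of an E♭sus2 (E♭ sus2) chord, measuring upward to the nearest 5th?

C♯ minor sixth has E as its 3rd, and E♭sus2 (E♭ sus2) has B♭ as its 5th.
From E to B♭: 6 semitones over a fifth = diminished.

diminished 5th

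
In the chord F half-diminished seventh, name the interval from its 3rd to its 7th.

perfect fifth

Fø7 (F half-diminished seventh) is spelled F, A♭, C♭, E♭.
So we need the interval from A♭ up to E♭.
Counting 5 letters and 7 half steps from A♭ gives a perfect fifth.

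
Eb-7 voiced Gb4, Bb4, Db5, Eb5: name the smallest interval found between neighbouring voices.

major second

Adjacent intervals: Gb4→Bb4 = major third; Bb4→Db5 = minor third; Db5→Eb5 = major second.
The smallest is Db5 to Eb5, a major second (2 semitones).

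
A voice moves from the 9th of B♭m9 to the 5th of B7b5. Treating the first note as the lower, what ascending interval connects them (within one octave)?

perfect fourth

B♭m9 has C as its 9th, and B7b5 has F as its 5th.
C up to F spans 4 letter names and 5 semitones — a perfect fourth.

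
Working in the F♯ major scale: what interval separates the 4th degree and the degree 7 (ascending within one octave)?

F♯ major: F♯ G♯ A♯ B C♯ D♯ E♯.
4th degree = B; scale degree 7 = E♯.
From B to E♯: 6 semitones over a fourth = augmented.

augmented fourth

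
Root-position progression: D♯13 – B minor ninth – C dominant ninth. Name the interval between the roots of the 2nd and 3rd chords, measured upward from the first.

The roots are B and C.
2 letter names make it a second; at 1 semitone (a half step narrower than major) the quality is minor.

minor second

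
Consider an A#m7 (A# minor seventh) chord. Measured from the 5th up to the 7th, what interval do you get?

The chord tones of A#min7 (A# minor seventh) are A#-C#-E#-G#.
That puts E# below G#.
3 letter names make it a third; at 3 semitones (a half step narrower than major) the quality is minor.

minor third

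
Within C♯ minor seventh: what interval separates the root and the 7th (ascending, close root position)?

C♯m7 is spelled C♯, E, G♯, B.
That puts C♯ below B.
7 letter names make it a seventh; at 10 semitones (a half step narrower than major) the quality is minor.

minor seventh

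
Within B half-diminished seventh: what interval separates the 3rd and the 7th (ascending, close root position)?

Bm7b5: B, D, F, A.
The 3rd is D and the 7th is A.
From D to A is 7 semitones, exactly the perfect fifth.

perfect fifth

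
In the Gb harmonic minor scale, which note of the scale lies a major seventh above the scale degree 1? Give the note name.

F

The scale is Gb Ab Bbb Cb Db Ebb F.
The scale degree 1 is Gb; a major seventh above that is F — scale degree 7.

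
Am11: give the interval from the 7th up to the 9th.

The chord tones of Am11 are A, C, E, G, B, D.
So we need the interval from G up to B.
From G to B is 4 semitones, exactly the major third.

major 3rd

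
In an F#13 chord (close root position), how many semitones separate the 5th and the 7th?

Spelling the chord: F#-A#-C#-E-G#-D#.
C# to E is a minor third: 3 semitones.

3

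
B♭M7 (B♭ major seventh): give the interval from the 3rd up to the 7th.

The chord tones of B♭M7 (B♭ major seventh) are B♭–D–F–A.
The 3rd is D and the 7th is A.
From D to A is 7 semitones, exactly the perfect fifth.

perfect fifth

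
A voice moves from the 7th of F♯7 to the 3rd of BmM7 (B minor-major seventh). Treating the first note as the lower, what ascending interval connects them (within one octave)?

F♯7 has E as its 7th, and BmM7 (B minor-major seventh) has D as its 3rd.
7 letter names make it a seventh; at 10 semitones (a half step narrower than major) the quality is minor.

m7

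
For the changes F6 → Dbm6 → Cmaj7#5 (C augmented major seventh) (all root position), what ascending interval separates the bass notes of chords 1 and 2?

minor 6th

The roots are F and Db.
F up to Db is 8 semitones, a half step narrower than a major sixth, so the interval is minor.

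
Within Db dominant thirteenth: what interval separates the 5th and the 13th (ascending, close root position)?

M9

Db13: Db F Ab Cb Eb Bb.
So we need the interval from Ab up to Bb.
From Ab to Bb is 14 semitones, exactly the major ninth.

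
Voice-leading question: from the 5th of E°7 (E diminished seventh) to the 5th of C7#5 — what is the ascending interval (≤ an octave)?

augmented sixth

The 5th of E°7 (E diminished seventh) is Bb; the 5th of C7#5 is G#.
Bb up to G# is 10 semitones, a half step wider than a major sixth, so the interval is augmented.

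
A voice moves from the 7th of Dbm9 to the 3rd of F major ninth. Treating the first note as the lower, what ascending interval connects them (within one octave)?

A6

The 7th of Dbm9 is Cb; the 3rd of F major ninth is A.
6 letter names make it a sixth; at 10 semitones (a half step wider than major) the quality is augmented.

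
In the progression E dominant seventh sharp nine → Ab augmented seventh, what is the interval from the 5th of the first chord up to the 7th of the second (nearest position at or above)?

diminished 6th

E dominant seventh sharp nine has B as its 5th, and Ab augmented seventh has Gb as its 7th.
From B to Gb: 7 semitones over a sixth = diminished.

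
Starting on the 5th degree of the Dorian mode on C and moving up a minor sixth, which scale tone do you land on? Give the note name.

The scale is C D Eb F G A Bb.
The 5th degree is G; a minor sixth above that is Eb — scale degree 3.

Eb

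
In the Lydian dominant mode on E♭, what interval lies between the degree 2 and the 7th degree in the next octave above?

E♭ lydian dominant: E♭ F G A B♭ C D♭.
Degree 2 = F; 7th scale degree (up an octave) = D♭.
13 letter names make it a thirteenth; at 20 semitones (a half step narrower than major) the quality is minor.

m13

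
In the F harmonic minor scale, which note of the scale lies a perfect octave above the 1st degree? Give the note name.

F

The scale is F G Ab Bb C Db E.
The 1st degree is F; a perfect octave above that is F — scale degree 1.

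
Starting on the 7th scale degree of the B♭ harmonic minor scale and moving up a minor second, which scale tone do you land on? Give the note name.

Bb

The scale is B♭ C D♭ E♭ F G♭ A.
The 7th scale degree is A; a minor second above that is B♭ — scale degree 1.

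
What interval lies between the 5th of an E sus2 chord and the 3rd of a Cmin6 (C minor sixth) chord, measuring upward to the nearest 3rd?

E sus2 has B as its 5th, and Cmin6 (C minor sixth) has Eb as its 3rd.
From B to Eb: 4 semitones over a fourth = diminished.

diminished fourth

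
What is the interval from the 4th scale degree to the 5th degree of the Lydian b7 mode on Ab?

The scale runs Ab Bb C D Eb F Gb.
4th scale degree = D; scale degree 5 = Eb.
From D to Eb: 1 semitone over a second = minor.

m2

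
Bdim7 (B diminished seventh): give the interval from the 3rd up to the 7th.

Spelling the chord: B, D, F, A♭.
That puts D below A♭.
D up to A♭ is 6 semitones, a half step narrower than a perfect fifth, so the interval is diminished.

diminished fifth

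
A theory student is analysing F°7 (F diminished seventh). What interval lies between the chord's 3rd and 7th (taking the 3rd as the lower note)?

F°7: F-Ab-Cb-Ebb.
The 3rd is Ab and the 7th is Ebb.
5 letter names make it a fifth; at 6 semitones (a half step narrower than perfect) the quality is diminished.

diminished fifth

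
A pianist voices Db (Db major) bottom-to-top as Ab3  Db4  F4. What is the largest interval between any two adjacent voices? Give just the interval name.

perfect 4th

Adjacent intervals: Ab3→Db4 = perfect fourth; Db4→F4 = major third.
The largest is Ab3 to Db4, a perfect fourth (5 semitones).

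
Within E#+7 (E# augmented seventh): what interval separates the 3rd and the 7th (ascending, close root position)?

diminished fifth

E#+7 (E# augmented seventh): E#-G##-B##-D#.
So we need the interval from G## up to D#.
5 letter names make it a fifth; at 6 semitones (a half step narrower than perfect) the quality is diminished.
That tritone between 3rd and 7th is what gives the dominant seventh its pull toward resolution.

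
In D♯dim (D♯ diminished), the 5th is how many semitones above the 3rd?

D♯° is spelled D♯, F♯, A.
F♯ to A is a minor third: 3 semitones.

3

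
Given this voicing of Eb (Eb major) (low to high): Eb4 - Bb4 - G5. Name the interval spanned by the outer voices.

The outer voices are Eb4 and G5.
Counting 10 letters and 16 half steps from Eb gives a major tenth.

M10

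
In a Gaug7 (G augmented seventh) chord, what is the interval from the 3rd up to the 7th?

G7#5: G-B-D♯-F.
So we need the interval from B up to F.
B up to F is 6 semitones, a half step narrower than a perfect fifth, so the interval is diminished.
That tritone between 3rd and 7th is what gives the dominant seventh its pull toward resolution.

diminished fifth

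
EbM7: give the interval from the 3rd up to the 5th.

EbM7 (Eb major seventh): Eb, G, Bb, D.
3rd = G; 5th = Bb.
3 letter names make it a third; at 3 semitones (a half step narrower than major) the quality is minor.

minor third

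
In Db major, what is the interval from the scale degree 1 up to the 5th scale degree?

perfect 5th

The scale runs Db Eb F Gb Ab Bb C.
The scale degree 1 is Db and the 5th scale degree is Ab.
Db up to Ab spans 5 letter names and 7 semitones — a perfect fifth.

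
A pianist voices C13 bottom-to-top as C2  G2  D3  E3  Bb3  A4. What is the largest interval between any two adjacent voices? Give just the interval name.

Adjacent intervals: C2→G2 = perfect fifth; G2→D3 = perfect fifth; D3→E3 = major second; E3→Bb3 = diminished fifth; Bb3→A4 = major seventh.
The largest is Bb3 to A4, a major seventh (11 semitones).

major 7th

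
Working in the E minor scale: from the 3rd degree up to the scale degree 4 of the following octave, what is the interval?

major ninth

E natural minor: E F♯ G A B C D.
So we need the interval from G up to A.
G up to A spans 9 letter names and 14 semitones — a major ninth.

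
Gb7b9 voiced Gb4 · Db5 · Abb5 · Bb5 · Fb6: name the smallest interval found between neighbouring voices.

Adjacent intervals: Gb4→Db5 = perfect fifth; Db5→Abb5 = diminished fifth; Abb5→Bb5 = augmented second; Bb5→Fb6 = diminished fifth.
The smallest is Abb5 to Bb5, an augmented second (3 semitones).

augmented 2nd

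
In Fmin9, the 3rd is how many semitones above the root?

3

The chord tones of Fm9 (F minor ninth) are F Ab C Eb G.
F to Ab is a minor third: 3 semitones.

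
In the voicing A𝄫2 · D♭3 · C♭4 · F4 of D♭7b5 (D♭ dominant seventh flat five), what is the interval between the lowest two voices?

augmented fourth

Those voices are A𝄫2 and D♭3.
From A𝄫 to D♭: 6 semitones over a fourth = augmented.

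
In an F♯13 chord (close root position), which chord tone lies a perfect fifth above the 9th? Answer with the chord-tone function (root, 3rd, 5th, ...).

13th

Spelling the chord: F♯–A♯–C♯–E–G♯–D♯.
The 9th is G♯. A perfect fifth above G♯ is D♯.
D♯ is the chord's 13th.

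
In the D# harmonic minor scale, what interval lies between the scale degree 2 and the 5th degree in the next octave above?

D# harmonic minor: D# E# F# G# A# B C##.
Scale degree 2 = E#; scale degree 5 (up an octave) = A#.
From E# to A# is 17 semitones, exactly the perfect eleventh.

perfect 11th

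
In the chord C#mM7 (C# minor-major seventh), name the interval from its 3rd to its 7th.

augmented 5th

The chord tones of C# minor-major seventh are C#, E, G#, B#.
So we need the interval from E up to B#.
E up to B# is 8 semitones, a half step wider than a perfect fifth, so the interval is augmented.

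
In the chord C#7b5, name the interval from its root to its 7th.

minor seventh

C#7b5 is spelled C#-E#-G-B.
So we need the interval from C# up to B.
7 letter names make it a seventh; at 10 semitones (a half step narrower than major) the quality is minor.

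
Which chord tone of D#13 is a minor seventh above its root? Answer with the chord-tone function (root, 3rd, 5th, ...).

D#13 (D# dominant thirteenth) is spelled D# F## A# C# E# B#.
The root is D#. A minor seventh above D# is C#.
C# is the chord's 7th.

7th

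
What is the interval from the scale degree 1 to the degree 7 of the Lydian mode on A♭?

major seventh

Spelling the Lydian mode on A♭: A♭ B♭ C D E♭ F G.
That puts A♭ below G.
From A♭ to G is 11 semitones, exactly the major seventh.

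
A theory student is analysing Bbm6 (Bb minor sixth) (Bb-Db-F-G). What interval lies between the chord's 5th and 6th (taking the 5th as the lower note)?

The 5th is F and the 6th is G.
Counting 2 letters and 2 half steps from F gives a major second.

major 2nd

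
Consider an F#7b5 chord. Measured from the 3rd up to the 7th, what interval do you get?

diminished fifth

The chord tones of F#7b5 (F# dominant seventh flat five) are F#–A#–C–E.
3rd = A#; 7th = E.
A# up to E is 6 semitones, a half step narrower than a perfect fifth, so the interval is diminished.
This 3–7 tritone is the characteristic tension at the heart of the dominant sound.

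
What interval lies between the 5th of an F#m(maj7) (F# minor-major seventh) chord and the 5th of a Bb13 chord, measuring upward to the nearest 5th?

F#m(maj7) (F# minor-major seventh) has C# as its 5th, and Bb13 has F as its 5th.
C# up to F is 4 semitones, a half step narrower than a perfect fourth, so the interval is diminished.

diminished fourth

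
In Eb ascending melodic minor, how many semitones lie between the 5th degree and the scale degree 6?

2

The scale is Eb F Gb Ab Bb C D.
Bb up to C is a major second — 2 semitones.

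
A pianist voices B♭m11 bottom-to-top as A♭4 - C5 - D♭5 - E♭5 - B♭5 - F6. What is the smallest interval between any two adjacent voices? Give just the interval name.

minor 2nd

Adjacent intervals: A♭4→C5 = major third; C5→D♭5 = minor second; D♭5→E♭5 = major second; E♭5→B♭5 = perfect fifth; B♭5→F6 = perfect fifth.
The smallest is C5 to D♭5, a minor second (1 semitone).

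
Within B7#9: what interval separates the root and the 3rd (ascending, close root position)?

M3

The chord tones of B7#9 are B–D♯–F♯–A–C𝄪.
The root is B and the 3rd is D♯.
B up to D♯ spans 3 letter names and 4 semitones — a major third.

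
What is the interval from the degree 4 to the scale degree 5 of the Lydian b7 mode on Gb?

The scale runs Gb Ab Bb C Db Eb Fb.
The degree 4 is C and the scale degree 5 is Db.
C up to Db is 1 semitone, a half step narrower than a major second, so the interval is minor.

minor 2nd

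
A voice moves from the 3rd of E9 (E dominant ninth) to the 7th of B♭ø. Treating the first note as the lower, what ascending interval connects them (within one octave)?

E9 (E dominant ninth) has G♯ as its 3rd, and B♭ø has A♭ as its 7th.
2 letter names make it a second; at 0 semitones (a whole step narrower than major) the quality is diminished.

diminished 2nd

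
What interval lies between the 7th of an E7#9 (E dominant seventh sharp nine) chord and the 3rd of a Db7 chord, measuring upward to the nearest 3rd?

The 7th of E7#9 (E dominant seventh sharp nine) is D; the 3rd of Db7 is F.
From D to F: 3 semitones over a third = minor.

minor 3rd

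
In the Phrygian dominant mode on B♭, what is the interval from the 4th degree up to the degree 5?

Spelling the Phrygian dominant mode on B♭: B♭ C♭ D E♭ F G♭ A♭.
4th degree = E♭; degree 5 = F.
From E♭ to F is 2 semitones, exactly the major second.

major second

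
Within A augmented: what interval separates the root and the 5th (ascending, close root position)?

Aaug (A augmented) is spelled A, C♯, E♯.
The root is A and the 5th is E♯.
A up to E♯ is 8 semitones, a half step wider than a perfect fifth, so the interval is augmented.

augmented fifth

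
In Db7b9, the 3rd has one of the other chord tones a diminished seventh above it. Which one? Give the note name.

The chord tones of Db dominant seventh flat nine are Db F Ab Cb Ebb.
The 3rd is F. A diminished seventh above F is Ebb.
Ebb is the chord's 9th.

Ebb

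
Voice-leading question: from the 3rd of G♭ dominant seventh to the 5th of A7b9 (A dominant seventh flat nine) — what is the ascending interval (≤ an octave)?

augmented fourth

G♭ dominant seventh has B♭ as its 3rd, and A7b9 (A dominant seventh flat nine) has E as its 5th.
4 letter names make it a fourth; at 6 semitones (a half step wider than perfect) the quality is augmented.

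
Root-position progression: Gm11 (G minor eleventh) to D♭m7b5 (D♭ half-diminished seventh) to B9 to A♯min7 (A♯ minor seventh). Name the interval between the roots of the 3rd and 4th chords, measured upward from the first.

major seventh

The roots are B and A♯.
From B to A♯ is 11 semitones, exactly the major seventh.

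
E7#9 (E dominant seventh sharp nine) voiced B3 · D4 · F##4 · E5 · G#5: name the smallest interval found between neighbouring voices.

minor third

Adjacent intervals: B3→D4 = minor third; D4→F##4 = augmented third; F##4→E5 = diminished seventh; E5→G#5 = major third.
The smallest is B3 to D4, a minor third (3 semitones).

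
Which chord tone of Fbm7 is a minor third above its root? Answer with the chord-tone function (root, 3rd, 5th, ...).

3rd

Spelling the chord: Fb Abb Cb Ebb.
The root is Fb. A minor third above Fb is Abb.
Abb is the chord's 3rd.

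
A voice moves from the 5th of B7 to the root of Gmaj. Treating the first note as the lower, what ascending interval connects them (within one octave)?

The 5th of B7 is F#; the root of Gmaj is G.
F# up to G is 1 semitone, a half step narrower than a major second, so the interval is minor.

minor second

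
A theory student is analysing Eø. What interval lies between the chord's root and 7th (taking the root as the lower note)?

m7

Em7b5 (E half-diminished seventh) is spelled E G Bb D.
Root = E; 7th = D.
From E to D: 10 semitones over a seventh = minor.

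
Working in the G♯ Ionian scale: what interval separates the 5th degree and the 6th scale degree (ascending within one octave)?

Spelling the G♯ Ionian scale: G♯ A♯ B♯ C♯ D♯ E♯ F𝄪.
The 5th degree is D♯ and the scale degree 6 is E♯.
Counting 2 letters and 2 half steps from D♯ gives a major second.

major second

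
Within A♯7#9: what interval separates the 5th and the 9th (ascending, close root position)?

A♯ dominant seventh sharp nine is spelled A♯ C𝄪 E♯ G♯ B𝄪.
So we need the interval from E♯ up to B𝄪.
5 letter names make it a fifth; at 8 semitones (a half step wider than perfect) the quality is augmented.

augmented fifth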